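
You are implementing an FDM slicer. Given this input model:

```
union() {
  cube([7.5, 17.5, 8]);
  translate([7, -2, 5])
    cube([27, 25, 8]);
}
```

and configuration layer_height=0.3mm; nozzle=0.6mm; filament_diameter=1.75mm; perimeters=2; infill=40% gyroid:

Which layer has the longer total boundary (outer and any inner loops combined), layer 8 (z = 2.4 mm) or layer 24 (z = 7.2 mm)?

layer 24 (z = 7.2 mm)

Layer 8 (z = 2.4): the cube (footprint 7.5×17.5) is included at this height (perimeter 50.00 mm); the cube at (7, -2) is not intersected at this z (z outside [5, 13]); Combining (union): only the 7.5×17.5 cube is present, so the union is just that shape — boundary = 50.00 mm. So its perimeter = 50.00 mm. Layer 24 (z = 7.2): the cube (footprint 7.5×17.5) is included at this height (perimeter 50.00 mm); the 27×25 cube at (7, -2) contributes its full rectangle (perimeter 104.00 mm); Taking the union: the regions partially overlap (shared area 8.75 mm²), so the edge portions inside another operand are dropped and the merged outline is re-measured after clipping — boundary = 118.00 mm. So its perimeter = 118.00 mm. Layer 24 is larger (118.00 vs 50.00 mm).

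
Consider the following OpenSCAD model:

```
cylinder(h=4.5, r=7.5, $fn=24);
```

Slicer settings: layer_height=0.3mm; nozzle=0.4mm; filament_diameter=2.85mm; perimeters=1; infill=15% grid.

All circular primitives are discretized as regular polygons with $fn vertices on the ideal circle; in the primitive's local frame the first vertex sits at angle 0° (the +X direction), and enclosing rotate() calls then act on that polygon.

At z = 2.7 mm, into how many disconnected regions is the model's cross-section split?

At z = 2.7 mm: the r=7.5 cylinder gives a regular 24-gon of circumradius 7.5 (constant along its height). The result has 1 disconnected region.

1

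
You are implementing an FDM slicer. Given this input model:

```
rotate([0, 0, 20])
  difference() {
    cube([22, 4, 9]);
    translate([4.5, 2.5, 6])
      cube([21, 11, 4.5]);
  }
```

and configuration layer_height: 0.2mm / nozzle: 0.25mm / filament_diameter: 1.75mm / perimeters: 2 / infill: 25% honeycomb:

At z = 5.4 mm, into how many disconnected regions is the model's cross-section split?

At z = 5.4 mm: the 22×4 cube contributes its full rectangle; the cube at (4.5, 2.5) is absent (z outside [6, 10.5]); Taking the first minus the rest: none of the subtracted shapes is present at this height, so the 22×4 cube is unchanged — 1 connected region; (rotated 20° about Z; rotation is an isometry so areas/perimeters/island counts are preserved). The result has 1 disconnected region.

1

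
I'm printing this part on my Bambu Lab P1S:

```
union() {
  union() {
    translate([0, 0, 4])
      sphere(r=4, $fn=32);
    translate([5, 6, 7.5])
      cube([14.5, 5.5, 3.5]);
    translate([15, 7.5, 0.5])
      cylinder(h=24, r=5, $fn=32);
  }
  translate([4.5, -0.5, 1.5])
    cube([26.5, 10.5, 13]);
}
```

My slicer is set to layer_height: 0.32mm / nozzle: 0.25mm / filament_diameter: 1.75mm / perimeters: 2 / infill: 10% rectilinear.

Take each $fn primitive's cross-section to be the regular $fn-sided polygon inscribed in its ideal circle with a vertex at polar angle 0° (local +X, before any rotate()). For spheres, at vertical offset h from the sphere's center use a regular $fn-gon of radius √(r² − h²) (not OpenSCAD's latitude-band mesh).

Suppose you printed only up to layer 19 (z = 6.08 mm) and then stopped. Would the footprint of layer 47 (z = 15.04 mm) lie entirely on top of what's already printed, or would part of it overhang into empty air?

Compare the two slices. At z = 6.08: the sphere: section is a regular 32-gon, circumradius = √(r²−h²) = √(4²−2.08²) = 3.417 (area = (32/2)·3.417²·sin(360°/32) = 36.44 mm²); the cube at (5, 6) does not reach this height (z outside [7.5, 11]); the r=5 cylinder at (15, 7.5) gives a regular 32-gon of circumradius 5 (constant along its height) (area = (32/2)·5.000²·sin(360°/32) = 78.04 mm²); Combining (union): the 2 present regions are separate (no shared area or edge), so areas and boundary lengths simply add and each stays a separate island — area = 114.47 mm²; the cube at (4.5, -0.5) is present — its section is the full 26.5×10.5 rectangle (area 278.25 mm²); Combining (union): the regions partially overlap — summed areas 392.72 mm² minus the doubly-counted overlap 62.85 mm² gives 329.88 mm² — area = 329.88 mm². At z = 15.04: the sphere is not intersected at this z (|z−center|=11.040 > r=4); the cube at (5, 6) does not reach this height (z outside [7.5, 11]); the cylinder at (15, 7.5): section is a regular 32-gon, circumradius r=5 (area = (32/2)·5.000²·sin(360°/32) = 78.04 mm²); Combining (union): only the r=5 cylinder at (15, 7.5) is present, so the union is just that shape — area = 78.04 mm²; the cube at (4.5, -0.5) is not intersected at this z (z outside [1.5, 14.5]); Taking the union: only that combined region is present, so the union is just that shape — area = 78.04 mm². Checking containment: the cross-section at z = 15.04 is a subset of the cross-section at z = 6.08.

entirely on top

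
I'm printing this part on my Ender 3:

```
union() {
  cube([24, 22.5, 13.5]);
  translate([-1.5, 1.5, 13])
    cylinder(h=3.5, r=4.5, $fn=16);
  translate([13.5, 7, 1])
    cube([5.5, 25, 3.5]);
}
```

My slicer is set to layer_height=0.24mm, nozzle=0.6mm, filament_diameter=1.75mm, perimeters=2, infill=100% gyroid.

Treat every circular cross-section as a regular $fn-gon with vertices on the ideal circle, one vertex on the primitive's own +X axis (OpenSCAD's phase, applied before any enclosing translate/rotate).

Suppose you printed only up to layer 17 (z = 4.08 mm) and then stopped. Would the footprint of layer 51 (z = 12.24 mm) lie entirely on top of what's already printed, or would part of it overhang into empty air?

Compare the two slices. At z = 4.08: the cube (footprint 24×22.5) is included at this height (area 540.00 mm²); the cylinder at (-1.5, 1.5) is not intersected at this z (z outside [13, 16.5]); the cube at (13.5, 7) is present — its section is the full 5.5×25 rectangle (area 137.50 mm²); Combining (union): the regions partially overlap — summed areas 677.50 mm² minus the doubly-counted overlap 85.25 mm² gives 592.25 mm² — area = 592.25 mm². At z = 12.24: the cube (footprint 24×22.5) is included at this height (area 540.00 mm²); the cylinder at (-1.5, 1.5) is not intersected at this z (z outside [13, 16.5]); the cube at (13.5, 7) is absent (z outside [1, 4.5]); Taking the union: only the 24×22.5 cube is present, so the union is just that shape — area = 540.00 mm². Checking containment: the cross-section at z = 12.24 is a subset of the cross-section at z = 4.08.

entirely on top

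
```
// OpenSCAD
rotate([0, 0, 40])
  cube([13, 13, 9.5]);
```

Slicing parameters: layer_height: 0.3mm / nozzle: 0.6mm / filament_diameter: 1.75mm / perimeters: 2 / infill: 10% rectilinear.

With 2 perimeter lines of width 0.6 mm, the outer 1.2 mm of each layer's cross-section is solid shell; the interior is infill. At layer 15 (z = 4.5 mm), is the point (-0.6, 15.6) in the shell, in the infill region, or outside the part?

shell

At z = 4.5 mm: the 13×13 cube contributes its full rectangle; (whole slice rotated 40° about Z — lengths, areas and connectivity unchanged). Overall, the cross-section is a single solid region. Undo the 40° rotation: the query point maps to (9.568, 12.336) in the un-rotated model frame. The nearest boundary edge runs (13.00, 13.00)→(0.00, 13.00); distance from the point to it = 0.66 mm. The point is inside the cross-section, 0.66 mm from the nearest boundary — within the 1.2 mm shell band (2 × 0.6).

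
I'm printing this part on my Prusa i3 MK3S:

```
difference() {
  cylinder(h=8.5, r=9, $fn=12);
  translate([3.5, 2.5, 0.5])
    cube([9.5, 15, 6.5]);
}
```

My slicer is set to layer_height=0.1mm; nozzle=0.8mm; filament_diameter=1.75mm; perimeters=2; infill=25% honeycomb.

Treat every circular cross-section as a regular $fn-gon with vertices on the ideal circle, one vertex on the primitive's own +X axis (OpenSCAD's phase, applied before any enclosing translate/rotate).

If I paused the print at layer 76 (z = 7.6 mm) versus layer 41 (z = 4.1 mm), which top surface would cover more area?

Layer 76 (z = 7.6): the r=9 cylinder contributes a regular 12-gon of circumradius 9 (area = (12/2)·9.000²·sin(360°/12) = 243.00 mm²); the cube at (3.5, 2.5) is not intersected at this z (z outside [0.5, 7]); After the difference (first − rest): none of the subtracted shapes is present at this height, so the r=9 cylinder is unchanged — area = 243.00 mm². So its area = 243.00 mm². Layer 41 (z = 4.1): the r=9 cylinder contributes a regular 12-gon of circumradius 9 (area = (12/2)·9.000²·sin(360°/12) = 243.00 mm²); the cube at (3.5, 2.5) is present — its section is the full 9.5×15 rectangle (area 142.50 mm²); Taking the first minus the rest: starting from the r=9 cylinder (243.00 mm²), the 9.5×15 cube at (3.5, 2.5) partially overlaps it — only the 17.98 mm² overlap (of its 142.50 mm²) is removed, clipping the outline — area = 225.02 mm². So its area = 225.02 mm². Layer 76 is larger (243.00 vs 225.02 mm²).

layer 76 (z = 7.6 mm)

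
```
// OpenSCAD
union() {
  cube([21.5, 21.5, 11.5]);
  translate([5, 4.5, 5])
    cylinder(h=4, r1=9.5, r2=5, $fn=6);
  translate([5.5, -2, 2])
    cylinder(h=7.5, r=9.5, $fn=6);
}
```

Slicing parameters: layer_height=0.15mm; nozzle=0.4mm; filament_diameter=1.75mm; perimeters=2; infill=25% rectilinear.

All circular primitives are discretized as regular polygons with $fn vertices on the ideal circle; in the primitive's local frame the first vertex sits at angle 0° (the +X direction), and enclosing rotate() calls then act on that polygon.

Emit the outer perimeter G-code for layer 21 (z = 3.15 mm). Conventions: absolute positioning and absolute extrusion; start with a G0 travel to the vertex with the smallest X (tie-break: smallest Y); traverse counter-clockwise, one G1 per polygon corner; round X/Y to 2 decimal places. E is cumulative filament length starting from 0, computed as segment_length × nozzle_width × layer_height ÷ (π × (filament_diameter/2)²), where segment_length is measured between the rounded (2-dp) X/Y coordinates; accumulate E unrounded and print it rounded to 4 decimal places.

G0 X-4.00 Y-2.00 Z3.15
G1 X0.75 Y-10.23 E0.2370
G1 X10.25 Y-10.23 E0.4740
G1 X15.00 Y-2.00 E0.7111
G1 X13.85 Y0.00 E0.7686
G1 X21.50 Y0.00 E0.9594
G1 X21.50 Y21.50 E1.4958
G1 X0.00 Y21.50 E2.0321
G1 X0.00 Y4.93 E2.4454
G1 X-4.00 Y-2.00 E2.6450

At z = 3.15 mm: the cube (footprint 21.5×21.5) is included at this height; the cone at (5, 4.5) is absent (z outside [5, 9]); the cylinder at (5.5, -2): section is a regular 6-gon, circumradius r=9.5; Combining (union): the regions partially overlap (shared area 74.54 mm²), so overlapping operands fuse into one piece — 1 connected region. The outline is a single polygon with 9 vertices. Extrusion per mm of travel: 0.4 × 0.15 / (π × 0.875²) = 0.024945. Accumulating E over each segment gives final E = 2.6450.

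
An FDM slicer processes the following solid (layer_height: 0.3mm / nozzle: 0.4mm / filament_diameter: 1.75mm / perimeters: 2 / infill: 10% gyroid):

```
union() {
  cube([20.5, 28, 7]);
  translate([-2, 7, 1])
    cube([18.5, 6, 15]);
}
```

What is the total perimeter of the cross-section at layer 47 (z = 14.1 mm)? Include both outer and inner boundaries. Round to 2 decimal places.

49.00 mm

At z = 14.1 mm: the cube does not reach this height (z outside [0, 7]); the cube at (-2, 7) (footprint 18.5×6) is included at this height (perimeter 49.00 mm); Combining (union): only the 18.5×6 cube at (-2, 7) is present, so the union is just that shape — boundary = 49.00 mm. Overall, the cross-section is a single solid region. Total boundary length (outer) = 49.00 mm.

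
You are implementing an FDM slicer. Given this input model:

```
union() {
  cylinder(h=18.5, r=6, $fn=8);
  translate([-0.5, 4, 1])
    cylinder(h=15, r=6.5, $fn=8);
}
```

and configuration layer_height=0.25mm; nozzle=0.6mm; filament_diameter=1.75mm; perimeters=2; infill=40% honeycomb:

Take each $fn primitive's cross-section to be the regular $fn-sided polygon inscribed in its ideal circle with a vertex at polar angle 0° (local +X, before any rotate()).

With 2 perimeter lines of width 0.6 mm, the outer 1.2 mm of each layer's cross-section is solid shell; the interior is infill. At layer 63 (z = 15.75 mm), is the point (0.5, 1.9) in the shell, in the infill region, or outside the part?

infill

At z = 15.75 mm: the r=6 cylinder contributes a regular 8-gon of circumradius 6; the cylinder at (-0.5, 4): section is a regular 8-gon, circumradius r=6.5; Taking the union: the regions partially overlap (shared area 63.37 mm²), so overlapping operands fuse into one piece — 1 connected region. Overall, the cross-section is a single solid region. The nearest boundary edge runs (6.00, 4.00)→(5.17, 2.00); distance from the point to it = 4.67 mm. The point is inside the cross-section and 4.67 mm from the nearest boundary — more than the 1.2 mm shell width (2 × 0.6), so it's in the infill interior.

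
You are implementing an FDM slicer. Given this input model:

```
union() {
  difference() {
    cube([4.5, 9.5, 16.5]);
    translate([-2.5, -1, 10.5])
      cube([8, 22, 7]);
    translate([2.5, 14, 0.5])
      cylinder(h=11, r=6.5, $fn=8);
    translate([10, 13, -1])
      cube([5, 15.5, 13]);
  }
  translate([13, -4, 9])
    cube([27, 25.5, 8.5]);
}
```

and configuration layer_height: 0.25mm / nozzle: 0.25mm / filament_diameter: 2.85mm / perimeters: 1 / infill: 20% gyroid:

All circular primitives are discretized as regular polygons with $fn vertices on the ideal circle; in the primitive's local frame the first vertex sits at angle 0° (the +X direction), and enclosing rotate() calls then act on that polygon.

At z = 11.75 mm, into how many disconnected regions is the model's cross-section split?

1

At z = 11.75 mm: the cube is present — its section is the full 4.5×9.5 rectangle; the cube at (-2.5, -1) (footprint 8×22) is included at this height; the cylinder at (2.5, 14) is absent (z outside [0.5, 11.5]); the 5×15.5 cube at (10, 13) contributes its full rectangle; Subtracting the remaining from the first: starting from the 4.5×9.5 cube, the 8×22 cube at (-2.5, -1) covers all of what remains (removes everything); the 5×15.5 cube at (10, 13) misses the remaining region (no effect) — nothing remains; the cube at (13, -4) (footprint 27×25.5) is included at this height; Taking the union: only the 27×25.5 cube at (13, -4) is present, so the union is just that shape — 1 connected region. The result has 1 disconnected region.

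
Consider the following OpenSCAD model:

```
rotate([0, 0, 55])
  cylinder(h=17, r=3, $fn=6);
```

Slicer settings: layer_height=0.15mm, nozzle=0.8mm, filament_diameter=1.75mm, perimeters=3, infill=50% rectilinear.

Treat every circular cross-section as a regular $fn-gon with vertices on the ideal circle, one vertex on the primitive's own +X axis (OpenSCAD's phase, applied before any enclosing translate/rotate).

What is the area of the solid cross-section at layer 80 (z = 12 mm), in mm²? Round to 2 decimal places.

At z = 12 mm: the cylinder: section is a regular 6-gon, circumradius r=3 (area = (6/2)·3.000²·sin(360°/6) = 23.38 mm²); (whole slice rotated 55° about Z — lengths, areas and connectivity unchanged). Overall, the cross-section is a single solid region. Net area = 23.38 mm².

23.38 mm²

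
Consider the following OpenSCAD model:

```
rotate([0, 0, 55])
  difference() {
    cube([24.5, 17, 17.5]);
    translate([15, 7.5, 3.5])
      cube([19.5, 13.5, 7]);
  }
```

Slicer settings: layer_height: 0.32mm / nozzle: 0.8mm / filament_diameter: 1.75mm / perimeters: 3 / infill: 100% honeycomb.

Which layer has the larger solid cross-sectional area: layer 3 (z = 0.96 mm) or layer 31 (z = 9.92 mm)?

Layer 3 (z = 0.96): the cube is present — its section is the full 24.5×17 rectangle (area 416.50 mm²); the cube at (15, 7.5) is not intersected at this z (z outside [3.5, 10.5]); After the difference (first − rest): none of the subtracted shapes is present at this height, so the 24.5×17 cube is unchanged — area = 416.50 mm²; (rotated 55° about Z; rotation is an isometry so areas/perimeters/island counts are preserved). So its area = 416.50 mm². Layer 31 (z = 9.92): the cube is present — its section is the full 24.5×17 rectangle (area 416.50 mm²); the 19.5×13.5 cube at (15, 7.5) contributes its full rectangle (area 263.25 mm²); Taking the first minus the rest: starting from the 24.5×17 cube (416.50 mm²), the 19.5×13.5 cube at (15, 7.5) partially overlaps it — only the 90.25 mm² overlap (of its 263.25 mm²) is removed, clipping the outline — area = 326.25 mm²; (whole slice rotated 55° about Z — lengths, areas and connectivity unchanged). So its area = 326.25 mm². Layer 3 is larger (416.50 vs 326.25 mm²).

layer 3 (z = 0.96 mm)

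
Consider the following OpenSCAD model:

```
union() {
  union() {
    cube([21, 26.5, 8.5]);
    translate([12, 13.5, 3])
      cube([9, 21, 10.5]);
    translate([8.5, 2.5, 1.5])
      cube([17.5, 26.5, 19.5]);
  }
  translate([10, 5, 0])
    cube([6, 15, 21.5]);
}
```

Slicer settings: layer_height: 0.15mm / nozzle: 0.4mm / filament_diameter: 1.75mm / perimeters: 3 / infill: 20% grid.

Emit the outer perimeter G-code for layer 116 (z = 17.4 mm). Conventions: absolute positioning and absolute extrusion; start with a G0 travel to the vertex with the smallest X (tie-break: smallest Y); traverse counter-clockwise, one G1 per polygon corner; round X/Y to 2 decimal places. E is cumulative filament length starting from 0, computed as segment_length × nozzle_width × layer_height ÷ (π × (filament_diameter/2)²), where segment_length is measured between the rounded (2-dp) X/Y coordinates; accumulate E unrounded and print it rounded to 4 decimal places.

At z = 17.4 mm: the cube does not reach this height (z outside [0, 8.5]); the cube at (12, 13.5) is not intersected at this z (z outside [3, 13.5]); the cube at (8.5, 2.5) (footprint 17.5×26.5) is included at this height; Merging all regions: only the 17.5×26.5 cube at (8.5, 2.5) is present, so the union is just that shape — 1 connected region; the 6×15 cube at (10, 5) contributes its full rectangle; Taking the union: the 6×15 cube at (10, 5) lies entirely inside the result so far, so the union is just the result so far — 1 connected region. The outline is a single polygon with 4 vertices. Extrusion per mm of travel: 0.4 × 0.15 / (π × 0.875²) = 0.024945. Accumulating E over each segment gives final E = 2.1952.

G0 X8.50 Y2.50 Z17.40
G1 X26.00 Y2.50 E0.4365
G1 X26.00 Y29.00 E1.0976
G1 X8.50 Y29.00 E1.5341
G1 X8.50 Y2.50 E2.1952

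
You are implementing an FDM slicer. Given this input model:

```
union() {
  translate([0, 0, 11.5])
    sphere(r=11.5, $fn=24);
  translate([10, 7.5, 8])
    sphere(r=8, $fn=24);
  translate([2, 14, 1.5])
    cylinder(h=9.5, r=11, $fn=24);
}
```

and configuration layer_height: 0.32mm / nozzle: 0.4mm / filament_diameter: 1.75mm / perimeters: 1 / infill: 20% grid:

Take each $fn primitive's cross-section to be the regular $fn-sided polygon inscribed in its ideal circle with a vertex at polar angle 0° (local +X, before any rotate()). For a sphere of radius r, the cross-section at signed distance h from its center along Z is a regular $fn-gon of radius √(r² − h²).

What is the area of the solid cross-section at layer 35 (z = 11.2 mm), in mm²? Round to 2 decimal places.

519.86 mm²

At z = 11.2 mm: the r=11.5 sphere contributes a regular 24-gon of circumradius √(11.5²−0.3²) = 11.496 (area = (24/2)·11.496²·sin(360°/24) = 410.47 mm²); the r=8 sphere at (10, 7.5) slices to a regular 24-gon of circumradius 7.332 (√(r²−h²) with h=3.2 from center) (area = (24/2)·7.332²·sin(360°/24) = 166.97 mm²); the cylinder at (2, 14) is absent (z outside [1.5, 11]); Taking the union: the regions partially overlap — summed areas 577.44 mm² minus the doubly-counted overlap 57.58 mm² gives 519.86 mm² — area = 519.86 mm². Overall, the cross-section is a single solid region. Net area = 519.86 mm².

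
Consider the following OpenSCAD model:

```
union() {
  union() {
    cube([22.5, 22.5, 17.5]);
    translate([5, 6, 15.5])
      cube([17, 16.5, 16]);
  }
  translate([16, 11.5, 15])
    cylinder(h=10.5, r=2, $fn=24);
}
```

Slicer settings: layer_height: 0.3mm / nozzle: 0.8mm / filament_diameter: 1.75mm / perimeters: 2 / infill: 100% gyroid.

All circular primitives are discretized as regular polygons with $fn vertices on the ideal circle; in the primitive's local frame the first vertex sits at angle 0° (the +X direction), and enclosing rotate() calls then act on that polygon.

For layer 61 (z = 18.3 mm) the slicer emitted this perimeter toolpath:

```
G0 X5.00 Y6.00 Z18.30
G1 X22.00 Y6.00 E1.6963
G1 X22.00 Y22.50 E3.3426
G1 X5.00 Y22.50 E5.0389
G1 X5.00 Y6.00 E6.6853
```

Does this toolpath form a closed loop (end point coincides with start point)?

yes

Start point (G0): (5.00, 6.00). End point (last G1): the path returns to the start — closed.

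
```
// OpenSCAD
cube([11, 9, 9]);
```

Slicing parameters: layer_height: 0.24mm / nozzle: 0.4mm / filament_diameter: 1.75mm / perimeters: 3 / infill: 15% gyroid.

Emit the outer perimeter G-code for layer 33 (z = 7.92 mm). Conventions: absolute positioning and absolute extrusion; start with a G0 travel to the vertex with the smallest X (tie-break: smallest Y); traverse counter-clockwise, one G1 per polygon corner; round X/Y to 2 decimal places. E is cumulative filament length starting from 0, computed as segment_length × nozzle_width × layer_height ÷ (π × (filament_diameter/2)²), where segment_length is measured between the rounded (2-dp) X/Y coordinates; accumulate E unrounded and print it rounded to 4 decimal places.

G0 X0.00 Y0.00 Z7.92
G1 X11.00 Y0.00 E0.4390
G1 X11.00 Y9.00 E0.7982
G1 X0.00 Y9.00 E1.2373
G1 X0.00 Y0.00 E1.5965

At z = 7.92 mm: the 11×9 cube contributes its full rectangle. The outline is a single polygon with 4 vertices. Extrusion per mm of travel: 0.4 × 0.24 / (π × 0.875²) = 0.039912. Accumulating E over each segment gives final E = 1.5965.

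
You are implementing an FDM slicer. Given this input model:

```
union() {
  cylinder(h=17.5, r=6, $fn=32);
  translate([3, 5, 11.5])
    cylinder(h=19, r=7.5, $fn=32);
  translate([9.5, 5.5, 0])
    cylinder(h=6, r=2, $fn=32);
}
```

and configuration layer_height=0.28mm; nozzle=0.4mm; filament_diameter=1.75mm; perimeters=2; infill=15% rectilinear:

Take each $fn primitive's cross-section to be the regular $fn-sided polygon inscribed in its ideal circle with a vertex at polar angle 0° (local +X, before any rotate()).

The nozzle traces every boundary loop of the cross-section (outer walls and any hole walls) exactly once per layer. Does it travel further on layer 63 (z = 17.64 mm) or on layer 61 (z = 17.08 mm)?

layer 61 (z = 17.08 mm)

Layer 63 (z = 17.64): the cylinder does not reach this height (z outside [0, 17.5]); the r=7.5 cylinder at (3, 5) contributes a regular 32-gon of circumradius 7.5 (perimeter = 2·32·7.500·sin(180°/32) = 47.05 mm); the cylinder at (9.5, 5.5) does not reach this height (z outside [0, 6]); Merging all regions: only the r=7.5 cylinder at (3, 5) is present, so the union is just that shape — boundary = 47.05 mm. So its perimeter = 47.05 mm. Layer 61 (z = 17.08): the r=6 cylinder gives a regular 32-gon of circumradius 6 (constant along its height) (perimeter = 2·32·6.000·sin(180°/32) = 37.64 mm); the r=7.5 cylinder at (3, 5) gives a regular 32-gon of circumradius 7.5 (constant along its height) (perimeter = 2·32·7.500·sin(180°/32) = 47.05 mm); the cylinder at (9.5, 5.5) is absent (z outside [0, 6]); Combining (union): the regions partially overlap (shared area 65.20 mm²), so the edge portions inside another operand are dropped and the merged outline is re-measured after clipping — boundary = 54.78 mm. So its perimeter = 54.78 mm. Layer 61 is larger (54.78 vs 47.05 mm).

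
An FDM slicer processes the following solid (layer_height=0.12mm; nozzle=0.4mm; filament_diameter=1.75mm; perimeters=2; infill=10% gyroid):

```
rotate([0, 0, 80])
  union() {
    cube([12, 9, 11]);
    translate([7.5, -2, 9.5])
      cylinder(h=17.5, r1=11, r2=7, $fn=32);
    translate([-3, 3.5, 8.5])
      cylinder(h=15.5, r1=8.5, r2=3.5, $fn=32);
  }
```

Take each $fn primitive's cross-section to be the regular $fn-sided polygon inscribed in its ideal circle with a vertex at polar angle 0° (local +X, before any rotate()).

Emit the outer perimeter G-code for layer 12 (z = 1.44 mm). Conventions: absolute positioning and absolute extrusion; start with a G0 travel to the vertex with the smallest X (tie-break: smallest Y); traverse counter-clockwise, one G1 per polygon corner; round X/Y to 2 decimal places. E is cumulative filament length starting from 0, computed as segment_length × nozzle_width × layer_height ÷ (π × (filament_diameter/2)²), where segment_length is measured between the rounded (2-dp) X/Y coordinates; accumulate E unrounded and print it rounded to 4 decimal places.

G0 X-8.86 Y1.56 Z1.44
G1 X0.00 Y0.00 E0.1795
G1 X2.08 Y11.82 E0.4190
G1 X-6.78 Y13.38 E0.5986
G1 X-8.86 Y1.56 E0.8381

At z = 1.44 mm: the cube is present — its section is the full 12×9 rectangle; the cone at (7.5, -2) is not intersected at this z (z outside [9.5, 27]); the cone at (-3, 3.5) is absent (z outside [8.5, 24]); Taking the union: only the 12×9 cube is present, so the union is just that shape — 1 connected region; (whole slice rotated 80° about Z — lengths, areas and connectivity unchanged). The outline is a single polygon with 4 vertices. Extrusion per mm of travel: 0.4 × 0.12 / (π × 0.875²) = 0.019956. Accumulating E over each segment gives final E = 0.8381.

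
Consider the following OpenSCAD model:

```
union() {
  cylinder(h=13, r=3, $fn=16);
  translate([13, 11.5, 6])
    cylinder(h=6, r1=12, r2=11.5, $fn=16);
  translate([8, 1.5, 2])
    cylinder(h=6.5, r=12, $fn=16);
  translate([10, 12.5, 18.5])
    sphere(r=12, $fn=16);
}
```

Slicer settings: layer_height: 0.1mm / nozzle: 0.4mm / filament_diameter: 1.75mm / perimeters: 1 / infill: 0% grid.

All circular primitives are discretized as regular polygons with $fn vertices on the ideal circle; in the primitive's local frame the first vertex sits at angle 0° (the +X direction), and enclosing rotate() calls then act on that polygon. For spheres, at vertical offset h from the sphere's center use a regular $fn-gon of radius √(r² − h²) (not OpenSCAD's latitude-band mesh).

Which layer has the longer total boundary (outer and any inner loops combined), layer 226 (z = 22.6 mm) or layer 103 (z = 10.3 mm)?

Layer 226 (z = 22.6): the cylinder is not intersected at this z (z outside [0, 13]); the cone at (13, 11.5) is not intersected at this z (z outside [6, 12]); the cylinder at (8, 1.5) is absent (z outside [2, 8.5]); the r=12 sphere at (10, 12.5) contributes a regular 16-gon of circumradius √(12²−4.1²) = 11.278 (perimeter = 2·16·11.278·sin(180°/16) = 70.41 mm); Merging all regions: only the r=12 sphere at (10, 12.5) is present, so the union is just that shape — boundary = 70.41 mm. So its perimeter = 70.41 mm. Layer 103 (z = 10.3): the r=3 cylinder gives a regular 16-gon of circumradius 3 (constant along its height) (perimeter = 2·16·3.000·sin(180°/16) = 18.73 mm); the cone at (13, 11.5): at t=0.717 of its height the radius interpolates to r₁+(r₂−r₁)t = 11.642, giving a regular 16-gon of that circumradius (perimeter = 2·16·11.642·sin(180°/16) = 72.68 mm); the cylinder at (8, 1.5) is not intersected at this z (z outside [2, 8.5]); the r=12 sphere at (10, 12.5) slices to a regular 16-gon of circumradius 8.761 (√(r²−h²) with h=8.2 from center) (perimeter = 2·16·8.761·sin(180°/16) = 54.70 mm); Merging all regions: the regions partially overlap (shared area 232.99 mm²), so the edge portions inside another operand are dropped and the merged outline is re-measured after clipping — boundary = 91.62 mm. So its perimeter = 91.62 mm. Layer 103 is larger (91.62 vs 70.41 mm).

layer 103 (z = 10.3 mm)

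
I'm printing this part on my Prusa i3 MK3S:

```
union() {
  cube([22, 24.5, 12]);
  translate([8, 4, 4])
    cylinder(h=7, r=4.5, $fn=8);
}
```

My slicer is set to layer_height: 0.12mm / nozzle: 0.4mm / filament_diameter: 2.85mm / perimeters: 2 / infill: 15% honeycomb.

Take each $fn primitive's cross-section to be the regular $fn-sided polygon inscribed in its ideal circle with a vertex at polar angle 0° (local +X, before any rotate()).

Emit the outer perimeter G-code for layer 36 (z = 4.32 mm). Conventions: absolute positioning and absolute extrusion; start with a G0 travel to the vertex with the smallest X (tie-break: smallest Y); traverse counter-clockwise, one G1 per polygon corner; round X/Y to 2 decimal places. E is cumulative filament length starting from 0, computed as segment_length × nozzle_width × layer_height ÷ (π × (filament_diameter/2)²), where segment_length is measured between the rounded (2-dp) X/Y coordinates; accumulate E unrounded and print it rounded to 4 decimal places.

G0 X0.00 Y0.00 Z4.32
G1 X6.79 Y0.00 E0.0511
G1 X8.00 Y-0.50 E0.0609
G1 X9.21 Y0.00 E0.0708
G1 X22.00 Y0.00 E0.1670
G1 X22.00 Y24.50 E0.3514
G1 X0.00 Y24.50 E0.5169
G1 X0.00 Y0.00 E0.7012

At z = 4.32 mm: the cube (footprint 22×24.5) is included at this height; the r=4.5 cylinder at (8, 4) contributes a regular 8-gon of circumradius 4.5; Taking the union: the regions partially overlap (shared area 56.67 mm²), so overlapping operands fuse into one piece — 1 connected region. The outline is a single polygon with 7 vertices. Extrusion per mm of travel: 0.4 × 0.12 / (π × 1.425²) = 0.007524. Accumulating E over each segment gives final E = 0.7012.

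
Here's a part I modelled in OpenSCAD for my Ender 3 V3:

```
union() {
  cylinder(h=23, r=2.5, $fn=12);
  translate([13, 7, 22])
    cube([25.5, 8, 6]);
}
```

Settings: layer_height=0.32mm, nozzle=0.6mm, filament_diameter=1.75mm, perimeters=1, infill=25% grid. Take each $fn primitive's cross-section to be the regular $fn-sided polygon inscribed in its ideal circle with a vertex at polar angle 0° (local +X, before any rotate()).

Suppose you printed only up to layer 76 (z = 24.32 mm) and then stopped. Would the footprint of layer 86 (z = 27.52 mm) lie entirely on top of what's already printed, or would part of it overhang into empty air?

entirely on top

Compare the two slices. At z = 24.32: the cylinder is absent (z outside [0, 23]); the cube at (13, 7) is present — its section is the full 25.5×8 rectangle (area 204.00 mm²); Taking the union: only the 25.5×8 cube at (13, 7) is present, so the union is just that shape — area = 204.00 mm². At z = 27.52: the cylinder is absent (z outside [0, 23]); the cube at (13, 7) (footprint 25.5×8) is included at this height (area 204.00 mm²); Merging all regions: only the 25.5×8 cube at (13, 7) is present, so the union is just that shape — area = 204.00 mm². Checking containment: the cross-section at z = 27.52 is a subset of the cross-section at z = 24.32.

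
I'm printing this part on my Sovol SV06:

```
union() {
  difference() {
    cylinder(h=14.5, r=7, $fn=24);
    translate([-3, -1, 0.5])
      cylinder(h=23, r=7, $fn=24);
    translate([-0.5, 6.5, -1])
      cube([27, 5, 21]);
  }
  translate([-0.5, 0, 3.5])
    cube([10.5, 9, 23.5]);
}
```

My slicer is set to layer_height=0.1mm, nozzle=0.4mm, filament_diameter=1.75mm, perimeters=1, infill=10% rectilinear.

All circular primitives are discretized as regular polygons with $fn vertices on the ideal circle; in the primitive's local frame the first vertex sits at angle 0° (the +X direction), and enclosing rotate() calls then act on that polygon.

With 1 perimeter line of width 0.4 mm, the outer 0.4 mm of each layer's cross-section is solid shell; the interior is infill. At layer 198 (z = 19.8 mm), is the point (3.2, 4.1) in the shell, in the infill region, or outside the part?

At z = 19.8 mm: the cylinder is not intersected at this z (z outside [0, 14.5]); the r=7 cylinder at (-3, -1) gives a regular 24-gon of circumradius 7 (constant along its height); the cube at (-0.5, 6.5) is present — its section is the full 27×5 rectangle; Subtracting the remaining from the first: the first operand is absent here, so nothing remains; the 10.5×9 cube at (-0.5, 0) contributes its full rectangle; Taking the union: only the 10.5×9 cube at (-0.5, 0) is present, so the union is just that shape — 1 connected region. Overall, the cross-section is a single solid region. The nearest boundary edge runs (-0.50, 9.00)→(-0.50, 0.00); distance from the point to it = 3.70 mm. The point is inside the cross-section and 3.70 mm from the nearest boundary — more than the 0.4 mm shell width (1 × 0.4), so it's in the infill interior.

infill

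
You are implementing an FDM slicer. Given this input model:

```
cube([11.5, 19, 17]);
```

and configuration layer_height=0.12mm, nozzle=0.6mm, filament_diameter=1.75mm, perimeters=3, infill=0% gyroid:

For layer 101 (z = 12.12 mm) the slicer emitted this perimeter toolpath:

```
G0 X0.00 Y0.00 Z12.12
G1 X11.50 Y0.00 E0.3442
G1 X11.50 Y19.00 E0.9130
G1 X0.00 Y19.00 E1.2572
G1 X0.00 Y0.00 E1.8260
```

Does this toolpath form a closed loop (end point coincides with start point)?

Start point (G0): (0.00, 0.00). End point (last G1): the path returns to the start — closed.

yes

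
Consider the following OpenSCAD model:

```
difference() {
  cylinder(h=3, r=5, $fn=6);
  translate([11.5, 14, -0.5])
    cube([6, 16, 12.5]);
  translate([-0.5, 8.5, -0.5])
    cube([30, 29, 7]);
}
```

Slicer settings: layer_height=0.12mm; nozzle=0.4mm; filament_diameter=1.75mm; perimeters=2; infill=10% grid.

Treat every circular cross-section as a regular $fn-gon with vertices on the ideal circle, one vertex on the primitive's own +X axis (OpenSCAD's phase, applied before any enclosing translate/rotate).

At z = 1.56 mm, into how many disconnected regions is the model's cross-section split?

1

At z = 1.56 mm: the r=5 cylinder contributes a regular 6-gon of circumradius 5; the cube at (11.5, 14) is present — its section is the full 6×16 rectangle; the 30×29 cube at (-0.5, 8.5) contributes its full rectangle; Subtracting the remaining from the first: starting from the r=5 cylinder, the 6×16 cube at (11.5, 14) misses the remaining region (no effect); the 30×29 cube at (-0.5, 8.5) misses the remaining region (no effect) — 1 connected region. The result has 1 disconnected region.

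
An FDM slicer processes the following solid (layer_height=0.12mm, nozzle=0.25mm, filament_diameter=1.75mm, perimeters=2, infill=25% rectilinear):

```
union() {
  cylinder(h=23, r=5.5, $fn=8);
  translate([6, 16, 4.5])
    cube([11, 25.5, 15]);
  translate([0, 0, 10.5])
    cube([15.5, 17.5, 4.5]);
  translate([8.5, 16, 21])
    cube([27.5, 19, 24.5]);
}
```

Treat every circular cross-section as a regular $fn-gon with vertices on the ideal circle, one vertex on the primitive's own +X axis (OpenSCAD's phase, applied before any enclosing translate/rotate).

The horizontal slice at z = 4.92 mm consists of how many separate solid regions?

At z = 4.92 mm: the cylinder: section is a regular 8-gon, circumradius r=5.5; the cube at (6, 16) (footprint 11×25.5) is included at this height; the cube is not intersected at this z (z outside [10.5, 15]); the cube at (8.5, 16) is absent (z outside [21, 45.5]); Combining (union): the 2 present regions are separate (no shared area or edge), so areas and boundary lengths simply add and each stays a separate island — 2 connected regions. The result has 2 disconnected regions.

2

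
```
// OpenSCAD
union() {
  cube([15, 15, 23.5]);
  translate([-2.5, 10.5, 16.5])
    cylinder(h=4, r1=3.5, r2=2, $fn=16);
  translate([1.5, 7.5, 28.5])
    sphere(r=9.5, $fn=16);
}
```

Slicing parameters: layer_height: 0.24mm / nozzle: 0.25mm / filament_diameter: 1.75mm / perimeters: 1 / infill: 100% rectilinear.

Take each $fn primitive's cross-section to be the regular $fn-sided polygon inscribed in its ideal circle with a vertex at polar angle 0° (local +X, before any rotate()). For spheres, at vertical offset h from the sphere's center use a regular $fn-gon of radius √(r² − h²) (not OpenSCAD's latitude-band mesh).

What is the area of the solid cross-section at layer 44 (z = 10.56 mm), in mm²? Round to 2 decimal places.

225.00 mm²

At z = 10.56 mm: the cube (footprint 15×15) is included at this height (area 225.00 mm²); the cone at (-2.5, 10.5) is absent (z outside [16.5, 20.5]); the sphere at (1.5, 7.5) is not intersected at this z (|z−center|=17.940 > r=9.5); Combining (union): only the 15×15 cube is present, so the union is just that shape — area = 225.00 mm². Overall, the cross-section is a single solid region. Net area = 225.00 mm².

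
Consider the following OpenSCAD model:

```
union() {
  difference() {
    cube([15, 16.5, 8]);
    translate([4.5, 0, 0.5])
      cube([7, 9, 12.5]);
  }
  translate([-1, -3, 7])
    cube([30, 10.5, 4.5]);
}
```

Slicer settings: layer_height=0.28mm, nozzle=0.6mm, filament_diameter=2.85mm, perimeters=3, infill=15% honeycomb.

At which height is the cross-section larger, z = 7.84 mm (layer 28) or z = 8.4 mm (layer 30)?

Layer 28 (z = 7.84): the cube (footprint 15×16.5) is included at this height (area 247.50 mm²); the cube at (4.5, 0) is present — its section is the full 7×9 rectangle (area 63.00 mm²); Taking the first minus the rest: starting from the 15×16.5 cube (247.50 mm²), the 7×9 cube at (4.5, 0) lies inside it touching the edge (removes its full 63.00 mm²) — area = 184.50 mm²; the 30×10.5 cube at (-1, -3) contributes its full rectangle (area 315.00 mm²); Taking the union: the regions partially overlap — summed areas 499.50 mm² minus the doubly-counted overlap 60.00 mm² gives 439.50 mm² — area = 439.50 mm². So its area = 439.50 mm². Layer 30 (z = 8.4): the cube is absent (z outside [0, 8]); the cube at (4.5, 0) (footprint 7×9) is included at this height (area 63.00 mm²); Subtracting the remaining from the first: the first operand is absent here, so nothing remains; the cube at (-1, -3) is present — its section is the full 30×10.5 rectangle (area 315.00 mm²); Taking the union: only the 30×10.5 cube at (-1, -3) is present, so the union is just that shape — area = 315.00 mm². So its area = 315.00 mm². Layer 28 is larger (439.50 vs 315.00 mm²).

layer 28 (z = 7.84 mm)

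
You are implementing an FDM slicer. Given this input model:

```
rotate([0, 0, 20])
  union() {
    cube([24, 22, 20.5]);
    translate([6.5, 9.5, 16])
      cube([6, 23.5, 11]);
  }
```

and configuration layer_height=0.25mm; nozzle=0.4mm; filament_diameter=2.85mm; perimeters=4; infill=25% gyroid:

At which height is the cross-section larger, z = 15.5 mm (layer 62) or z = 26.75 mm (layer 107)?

layer 62 (z = 15.5 mm)

Layer 62 (z = 15.5): the cube is present — its section is the full 24×22 rectangle (area 528.00 mm²); the cube at (6.5, 9.5) is absent (z outside [16, 27]); Combining (union): only the 24×22 cube is present, so the union is just that shape — area = 528.00 mm²; (rotated 20° about Z; rotation is an isometry so areas/perimeters/island counts are preserved). So its area = 528.00 mm². Layer 107 (z = 26.75): the cube does not reach this height (z outside [0, 20.5]); the cube at (6.5, 9.5) (footprint 6×23.5) is included at this height (area 141.00 mm²); Taking the union: only the 6×23.5 cube at (6.5, 9.5) is present, so the union is just that shape — area = 141.00 mm²; (whole slice rotated 20° about Z — lengths, areas and connectivity unchanged). So its area = 141.00 mm². Layer 62 is larger (528.00 vs 141.00 mm²).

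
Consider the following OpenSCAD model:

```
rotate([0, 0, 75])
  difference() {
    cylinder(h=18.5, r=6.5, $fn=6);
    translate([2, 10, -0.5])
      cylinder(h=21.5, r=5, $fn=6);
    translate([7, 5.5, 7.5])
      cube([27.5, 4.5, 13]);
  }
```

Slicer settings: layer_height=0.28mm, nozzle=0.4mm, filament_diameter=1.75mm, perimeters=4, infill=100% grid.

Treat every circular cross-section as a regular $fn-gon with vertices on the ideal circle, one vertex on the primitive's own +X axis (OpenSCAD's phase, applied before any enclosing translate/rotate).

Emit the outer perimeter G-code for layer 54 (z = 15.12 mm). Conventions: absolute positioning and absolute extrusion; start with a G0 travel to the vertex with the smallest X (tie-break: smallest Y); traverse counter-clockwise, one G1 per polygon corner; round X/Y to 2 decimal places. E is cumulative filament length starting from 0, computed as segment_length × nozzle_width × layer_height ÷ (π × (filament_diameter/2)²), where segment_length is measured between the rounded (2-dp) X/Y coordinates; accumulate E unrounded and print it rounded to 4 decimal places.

At z = 15.12 mm: the r=6.5 cylinder contributes a regular 6-gon of circumradius 6.5; the r=5 cylinder at (2, 10) contributes a regular 6-gon of circumradius 5; the cube at (7, 5.5) is present — its section is the full 27.5×4.5 rectangle; After the difference (first − rest): starting from the r=6.5 cylinder, the r=5 cylinder at (2, 10) misses the remaining region (no effect); the 27.5×4.5 cube at (7, 5.5) misses the remaining region (no effect) — 1 connected region; (rotated 75° about Z; rotation is an isometry so areas/perimeters/island counts are preserved). The outline is a single polygon with 6 vertices. Extrusion per mm of travel: 0.4 × 0.28 / (π × 0.875²) = 0.046564. Accumulating E over each segment gives final E = 1.8167.

G0 X-6.28 Y-1.68 Z15.12
G1 X-1.68 Y-6.28 E0.3029
G1 X4.60 Y-4.60 E0.6056
G1 X6.28 Y1.68 E0.9083
G1 X1.68 Y6.28 E1.2112
G1 X-4.60 Y4.60 E1.5140
G1 X-6.28 Y-1.68 E1.8167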